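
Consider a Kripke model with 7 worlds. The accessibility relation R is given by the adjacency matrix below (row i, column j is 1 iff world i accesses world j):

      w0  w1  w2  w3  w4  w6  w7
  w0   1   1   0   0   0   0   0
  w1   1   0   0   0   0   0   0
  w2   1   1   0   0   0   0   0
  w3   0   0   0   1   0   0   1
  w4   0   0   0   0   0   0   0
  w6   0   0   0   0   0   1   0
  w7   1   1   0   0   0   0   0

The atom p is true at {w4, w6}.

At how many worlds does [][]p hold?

w0: successors {w0, w1}; []p there: w0:F, w1:F. ✗
w1: successors {w0}; []p there: w0:F. ✗
w2: successors {w0, w1}; []p there: w0:F, w1:F. ✗
w3: successors {w3, w7}; []p there: w3:F, w7:F. ✗
w4: no successors, so [][]p holds vacuously. ✓
w6: successors {w6}; []p there: w6:T. ✓
w7: successors {w0, w1}; []p there: w0:F, w1:F. ✗
Satisfying worlds: {w4, w6}.

2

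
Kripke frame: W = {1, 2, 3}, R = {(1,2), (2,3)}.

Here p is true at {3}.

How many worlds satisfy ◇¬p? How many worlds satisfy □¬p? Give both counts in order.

For ◇¬p:
1: successors {2}; ¬p there: 2:T. ✓
2: successors {3}; ¬p there: 3:F. ✗
3: no successors, so ◇¬p fails. ✗
— 1 world.
For □¬p:
1: successors {2}; ¬p there: 2:T. ✓
2: successors {3}; ¬p there: 3:F. ✗
3: no successors, so □¬p holds vacuously. ✓
— 2 worlds.

1 and 2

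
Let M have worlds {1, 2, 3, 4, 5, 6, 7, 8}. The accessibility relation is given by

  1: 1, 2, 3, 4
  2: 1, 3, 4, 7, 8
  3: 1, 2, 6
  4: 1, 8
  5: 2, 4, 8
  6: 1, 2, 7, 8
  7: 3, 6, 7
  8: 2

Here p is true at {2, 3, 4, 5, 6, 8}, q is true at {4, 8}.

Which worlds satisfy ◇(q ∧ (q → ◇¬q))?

{1, 2, 4, 5, 6}

1: successors {1, 2, 3, 4}; q ∧ (q → ◇¬q) there: 1:F, 2:F, 3:F, 4:T. ✓
2: successors {1, 3, 4, 7, 8}; q ∧ (q → ◇¬q) there: 1:F, 3:F, 4:T, 7:F, 8:T. ✓
3: successors {1, 2, 6}; q ∧ (q → ◇¬q) there: 1:F, 2:F, 6:F. ✗
4: successors {1, 8}; q ∧ (q → ◇¬q) there: 1:F, 8:T. ✓
5: successors {2, 4, 8}; q ∧ (q → ◇¬q) there: 2:F, 4:T, 8:T. ✓
6: successors {1, 2, 7, 8}; q ∧ (q → ◇¬q) there: 1:F, 2:F, 7:F, 8:T. ✓
7: successors {3, 6, 7}; q ∧ (q → ◇¬q) there: 3:F, 6:F, 7:F. ✗
8: successors {2}; q ∧ (q → ◇¬q) there: 2:F. ✗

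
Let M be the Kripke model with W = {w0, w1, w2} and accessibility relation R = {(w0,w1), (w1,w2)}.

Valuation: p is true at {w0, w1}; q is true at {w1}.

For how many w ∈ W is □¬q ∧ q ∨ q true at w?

w0: □¬q ∧ q is F, q is F. ✗
w1: □¬q ∧ q is T, q is T. ✓
w2: □¬q ∧ q is F, q is F. ✗
Satisfying worlds: {w1}.

1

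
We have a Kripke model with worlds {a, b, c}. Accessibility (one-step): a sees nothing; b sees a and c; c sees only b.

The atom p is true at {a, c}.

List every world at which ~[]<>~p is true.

a: []<>~p is T. ✗
b: []<>~p is F. ✓
c: []<>~p is F. ✓

{b, c}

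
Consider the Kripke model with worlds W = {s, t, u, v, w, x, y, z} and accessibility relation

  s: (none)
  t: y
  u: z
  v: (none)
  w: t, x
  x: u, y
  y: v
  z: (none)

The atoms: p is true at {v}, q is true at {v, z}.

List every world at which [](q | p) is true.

{s, u, v, y, z}

s: no successors, so [](q | p) holds vacuously. ✓
t: successors {y}; q | p there: y:F. ✗
u: successors {z}; q | p there: z:T. ✓
v: no successors, so [](q | p) holds vacuously. ✓
w: successors {t, x}; q | p there: t:F, x:F. ✗
x: successors {u, y}; q | p there: u:F, y:F. ✗
y: successors {v}; q | p there: v:T. ✓
z: no successors, so [](q | p) holds vacuously. ✓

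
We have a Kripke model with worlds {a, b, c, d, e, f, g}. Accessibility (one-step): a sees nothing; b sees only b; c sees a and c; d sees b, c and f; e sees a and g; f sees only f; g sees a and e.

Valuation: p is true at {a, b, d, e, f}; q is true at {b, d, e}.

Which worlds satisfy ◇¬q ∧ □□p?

a: ◇¬q is F, □□p is T. ✗
b: ◇¬q is F, □□p is T. ✗
c: ◇¬q is T, □□p is F. ✗
d: ◇¬q is T, □□p is F. ✗
e: ◇¬q is T, □□p is T. ✓
f: ◇¬q is T, □□p is T. ✓
g: ◇¬q is T, □□p is F. ✗

{e, f}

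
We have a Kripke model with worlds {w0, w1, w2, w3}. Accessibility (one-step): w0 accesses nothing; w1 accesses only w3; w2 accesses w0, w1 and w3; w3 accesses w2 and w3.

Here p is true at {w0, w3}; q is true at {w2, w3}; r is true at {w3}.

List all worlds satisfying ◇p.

w0: no successors, so ◇p fails. ✗
w1: successors {w3}; p there: w3:T. ✓
w2: successors {w0, w1, w3}; p there: w0:T, w1:F, w3:T. ✓
w3: successors {w2, w3}; p there: w2:F, w3:T. ✓

{w1, w2, w3}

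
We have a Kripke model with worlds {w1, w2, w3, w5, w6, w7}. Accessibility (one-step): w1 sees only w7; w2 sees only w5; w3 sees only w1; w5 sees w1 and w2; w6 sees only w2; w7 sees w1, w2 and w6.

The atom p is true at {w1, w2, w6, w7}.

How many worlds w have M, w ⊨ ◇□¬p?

3

w1: successors {w7}; □¬p there: w7:F. ✗
w2: successors {w5}; □¬p there: w5:F. ✗
w3: successors {w1}; □¬p there: w1:F. ✗
w5: successors {w1, w2}; □¬p there: w1:F, w2:T. ✓
w6: successors {w2}; □¬p there: w2:T. ✓
w7: successors {w1, w2, w6}; □¬p there: w1:F, w2:T, w6:F. ✓
Satisfying worlds: {w5, w6, w7}.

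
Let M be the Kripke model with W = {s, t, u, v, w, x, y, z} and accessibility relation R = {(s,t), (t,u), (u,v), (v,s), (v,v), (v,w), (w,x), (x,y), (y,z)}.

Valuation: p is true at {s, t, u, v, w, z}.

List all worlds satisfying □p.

s: successors {t}; p there: t:T. ✓
t: successors {u}; p there: u:T. ✓
u: successors {v}; p there: v:T. ✓
v: successors {s, v, w}; p there: s:T, v:T, w:T. ✓
w: successors {x}; p there: x:F. ✗
x: successors {y}; p there: y:F. ✗
y: successors {z}; p there: z:T. ✓
z: no successors, so □p holds vacuously. ✓

{s, t, u, v, y, z}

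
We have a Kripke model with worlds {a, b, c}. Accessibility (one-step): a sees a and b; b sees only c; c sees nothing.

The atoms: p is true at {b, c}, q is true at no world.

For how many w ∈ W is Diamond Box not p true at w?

a: successors {a, b}; Box not p there: a:F, b:F. ✗
b: successors {c}; Box not p there: c:T. ✓
c: no successors, so Diamond Box not p fails. ✗
Satisfying worlds: {b}.

1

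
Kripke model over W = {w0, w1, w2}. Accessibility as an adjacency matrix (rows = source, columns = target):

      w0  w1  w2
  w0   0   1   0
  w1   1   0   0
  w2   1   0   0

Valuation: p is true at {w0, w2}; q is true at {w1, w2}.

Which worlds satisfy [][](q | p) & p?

{w0, w2}

w0: [][](q | p) is T, p is T. ✓
w1: [][](q | p) is T, p is F. ✗
w2: [][](q | p) is T, p is T. ✓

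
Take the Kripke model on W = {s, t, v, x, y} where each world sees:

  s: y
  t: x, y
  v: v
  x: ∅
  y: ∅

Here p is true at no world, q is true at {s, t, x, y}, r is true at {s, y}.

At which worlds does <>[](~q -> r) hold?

{s, t}

s: successors {y}; [](~q -> r) there: y:T. ✓
t: successors {x, y}; [](~q -> r) there: x:T, y:T. ✓
v: successors {v}; [](~q -> r) there: v:F. ✗
x: no successors, so <>[](~q -> r) fails. ✗
y: no successors, so <>[](~q -> r) fails. ✗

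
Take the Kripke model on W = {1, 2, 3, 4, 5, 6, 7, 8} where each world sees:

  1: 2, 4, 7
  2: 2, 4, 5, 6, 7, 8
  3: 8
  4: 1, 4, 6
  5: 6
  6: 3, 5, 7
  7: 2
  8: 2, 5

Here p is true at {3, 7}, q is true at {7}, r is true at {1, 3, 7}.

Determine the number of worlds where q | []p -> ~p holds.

1: q | []p is F, ~p is T. ✓
2: q | []p is F, ~p is T. ✓
3: q | []p is F, ~p is F. ✓
4: q | []p is F, ~p is T. ✓
5: q | []p is F, ~p is T. ✓
6: q | []p is F, ~p is T. ✓
7: q | []p is T, ~p is F. ✗
8: q | []p is F, ~p is T. ✓
Satisfying worlds: {1, 2, 3, 4, 5, 6, 8}.

7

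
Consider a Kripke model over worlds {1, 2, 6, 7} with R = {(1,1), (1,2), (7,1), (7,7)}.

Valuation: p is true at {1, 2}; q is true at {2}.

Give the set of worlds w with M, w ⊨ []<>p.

1: successors {1, 2}; <>p there: 1:T, 2:F. ✗
2: no successors, so []<>p holds vacuously. ✓
6: no successors, so []<>p holds vacuously. ✓
7: successors {1, 7}; <>p there: 1:T, 7:T. ✓

{2, 6, 7}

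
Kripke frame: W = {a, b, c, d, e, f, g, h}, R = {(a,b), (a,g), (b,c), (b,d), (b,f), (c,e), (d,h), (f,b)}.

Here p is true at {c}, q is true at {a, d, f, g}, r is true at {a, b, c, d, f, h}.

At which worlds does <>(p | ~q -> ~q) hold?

a: successors {b, g}; p | ~q -> ~q there: b:T, g:T. ✓
b: successors {c, d, f}; p | ~q -> ~q there: c:T, d:T, f:T. ✓
c: successors {e}; p | ~q -> ~q there: e:T. ✓
d: successors {h}; p | ~q -> ~q there: h:T. ✓
e: no successors, so <>(p | ~q -> ~q) fails. ✗
f: successors {b}; p | ~q -> ~q there: b:T. ✓
g: no successors, so <>(p | ~q -> ~q) fails. ✗
h: no successors, so <>(p | ~q -> ~q) fails. ✗

{a, b, c, d, f}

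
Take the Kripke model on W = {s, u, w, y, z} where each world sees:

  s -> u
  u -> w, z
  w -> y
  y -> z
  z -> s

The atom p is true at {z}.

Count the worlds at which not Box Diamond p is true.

3

s: Box Diamond p is T. ✗
u: Box Diamond p is F. ✓
w: Box Diamond p is T. ✗
y: Box Diamond p is F. ✓
z: Box Diamond p is F. ✓
Satisfying worlds: {u, y, z}.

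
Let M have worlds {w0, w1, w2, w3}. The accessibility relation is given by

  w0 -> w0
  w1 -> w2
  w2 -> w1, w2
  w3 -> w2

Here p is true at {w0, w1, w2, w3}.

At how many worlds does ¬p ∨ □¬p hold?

0

w0: ¬p is F, □¬p is F. ✗
w1: ¬p is F, □¬p is F. ✗
w2: ¬p is F, □¬p is F. ✗
w3: ¬p is F, □¬p is F. ✗
Satisfying worlds: ∅.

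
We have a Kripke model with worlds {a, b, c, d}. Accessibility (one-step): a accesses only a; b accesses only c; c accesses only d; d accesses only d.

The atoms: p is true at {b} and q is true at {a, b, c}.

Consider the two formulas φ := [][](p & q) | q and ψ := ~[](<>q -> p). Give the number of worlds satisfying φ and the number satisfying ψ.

3 and 1

For [][](p & q) | q:
a: [][](p & q) is F, q is T. ✓
b: [][](p & q) is F, q is T. ✓
c: [][](p & q) is F, q is T. ✓
d: [][](p & q) is F, q is F. ✗
— 3 worlds.
For ~[](<>q -> p):
a: [](<>q -> p) is F. ✓
b: [](<>q -> p) is T. ✗
c: [](<>q -> p) is T. ✗
d: [](<>q -> p) is T. ✗
— 1 world.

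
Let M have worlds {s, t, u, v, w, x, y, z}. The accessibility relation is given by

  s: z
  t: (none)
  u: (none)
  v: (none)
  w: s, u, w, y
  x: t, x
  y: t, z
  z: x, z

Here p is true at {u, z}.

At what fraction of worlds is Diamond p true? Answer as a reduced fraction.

s: successors {z}; p there: z:T. ✓
t: no successors, so Diamond p fails. ✗
u: no successors, so Diamond p fails. ✗
v: no successors, so Diamond p fails. ✗
w: successors {s, u, w, y}; p there: s:F, u:T, w:F, y:F. ✓
x: successors {t, x}; p there: t:F, x:F. ✗
y: successors {t, z}; p there: t:F, z:T. ✓
z: successors {x, z}; p there: x:F, z:T. ✓
That's 4 of 8 worlds, so 4/8 = 1/2.

1/2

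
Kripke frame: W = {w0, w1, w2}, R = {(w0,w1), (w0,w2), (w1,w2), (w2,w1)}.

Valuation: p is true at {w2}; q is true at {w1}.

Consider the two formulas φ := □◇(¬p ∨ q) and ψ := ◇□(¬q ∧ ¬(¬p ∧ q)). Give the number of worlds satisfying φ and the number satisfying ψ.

For □◇(¬p ∨ q):
w0: successors {w1, w2}; ◇(¬p ∨ q) there: w1:F, w2:T. ✗
w1: successors {w2}; ◇(¬p ∨ q) there: w2:T. ✓
w2: successors {w1}; ◇(¬p ∨ q) there: w1:F. ✗
— 1 world.
For ◇□(¬q ∧ ¬(¬p ∧ q)):
w0: successors {w1, w2}; □(¬q ∧ ¬(¬p ∧ q)) there: w1:T, w2:F. ✓
w1: successors {w2}; □(¬q ∧ ¬(¬p ∧ q)) there: w2:F. ✗
w2: successors {w1}; □(¬q ∧ ¬(¬p ∧ q)) there: w1:T. ✓
— 2 worlds.

1 and 2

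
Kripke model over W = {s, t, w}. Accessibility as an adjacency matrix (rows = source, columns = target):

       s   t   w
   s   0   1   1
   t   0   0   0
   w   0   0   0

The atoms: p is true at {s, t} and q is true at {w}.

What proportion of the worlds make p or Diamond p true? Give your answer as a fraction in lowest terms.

2/3

s: p is T, Diamond p is T. ✓
t: p is T, Diamond p is F. ✓
w: p is F, Diamond p is F. ✗
That's 2 of 3 worlds, so 2/3.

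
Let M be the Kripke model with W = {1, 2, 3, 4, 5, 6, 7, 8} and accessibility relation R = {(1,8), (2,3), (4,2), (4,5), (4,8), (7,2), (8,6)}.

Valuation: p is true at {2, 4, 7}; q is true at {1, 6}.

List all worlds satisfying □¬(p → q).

1: successors {8}; ¬(p → q) there: 8:F. ✗
2: successors {3}; ¬(p → q) there: 3:F. ✗
3: no successors, so □¬(p → q) holds vacuously. ✓
4: successors {2, 5, 8}; ¬(p → q) there: 2:T, 5:F, 8:F. ✗
5: no successors, so □¬(p → q) holds vacuously. ✓
6: no successors, so □¬(p → q) holds vacuously. ✓
7: successors {2}; ¬(p → q) there: 2:T. ✓
8: successors {6}; ¬(p → q) there: 6:F. ✗

{3, 5, 6, 7}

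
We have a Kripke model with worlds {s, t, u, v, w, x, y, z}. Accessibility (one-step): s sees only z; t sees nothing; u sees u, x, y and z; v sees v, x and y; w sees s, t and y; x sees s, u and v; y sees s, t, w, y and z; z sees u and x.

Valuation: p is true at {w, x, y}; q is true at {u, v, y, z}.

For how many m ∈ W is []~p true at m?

s: successors {z}; ~p there: z:T. ✓
t: no successors, so []~p holds vacuously. ✓
u: successors {u, x, y, z}; ~p there: u:T, x:F, y:F, z:T. ✗
v: successors {v, x, y}; ~p there: v:T, x:F, y:F. ✗
w: successors {s, t, y}; ~p there: s:T, t:T, y:F. ✗
x: successors {s, u, v}; ~p there: s:T, u:T, v:T. ✓
y: successors {s, t, w, y, z}; ~p there: s:T, t:T, w:F, y:F, z:T. ✗
z: successors {u, x}; ~p there: u:T, x:F. ✗
Satisfying worlds: {s, t, x}.

3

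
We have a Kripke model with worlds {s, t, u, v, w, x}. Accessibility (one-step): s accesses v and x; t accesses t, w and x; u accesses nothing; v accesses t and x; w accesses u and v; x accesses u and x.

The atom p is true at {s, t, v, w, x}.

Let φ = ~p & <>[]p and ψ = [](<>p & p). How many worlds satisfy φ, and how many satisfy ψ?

For ~p & <>[]p:
s: ~p is F, <>[]p is T. ✗
t: ~p is F, <>[]p is T. ✗
u: ~p is T, <>[]p is F. ✗
v: ~p is F, <>[]p is T. ✗
w: ~p is F, <>[]p is T. ✗
x: ~p is F, <>[]p is T. ✗
— 0 worlds.
For [](<>p & p):
s: successors {v, x}; <>p & p there: v:T, x:T. ✓
t: successors {t, w, x}; <>p & p there: t:T, w:T, x:T. ✓
u: no successors, so [](<>p & p) holds vacuously. ✓
v: successors {t, x}; <>p & p there: t:T, x:T. ✓
w: successors {u, v}; <>p & p there: u:F, v:T. ✗
x: successors {u, x}; <>p & p there: u:F, x:T. ✗
— 4 worlds.

0 and 4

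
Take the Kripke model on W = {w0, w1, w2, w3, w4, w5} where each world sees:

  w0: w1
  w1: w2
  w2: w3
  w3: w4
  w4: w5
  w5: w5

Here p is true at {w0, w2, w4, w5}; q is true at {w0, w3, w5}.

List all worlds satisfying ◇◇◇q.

w0: successors {w1}; ◇◇q there: w1:T. ✓
w1: successors {w2}; ◇◇q there: w2:F. ✗
w2: successors {w3}; ◇◇q there: w3:T. ✓
w3: successors {w4}; ◇◇q there: w4:T. ✓
w4: successors {w5}; ◇◇q there: w5:T. ✓
w5: successors {w5}; ◇◇q there: w5:T. ✓

{w0, w2, w3, w4, w5}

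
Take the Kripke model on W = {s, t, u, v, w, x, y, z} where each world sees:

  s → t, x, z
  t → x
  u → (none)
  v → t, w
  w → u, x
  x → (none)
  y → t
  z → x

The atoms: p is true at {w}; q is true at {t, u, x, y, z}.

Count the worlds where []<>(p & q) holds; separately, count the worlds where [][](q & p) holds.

2 and 5

For []<>(p & q):
s: successors {t, x, z}; <>(p & q) there: t:F, x:F, z:F. ✗
t: successors {x}; <>(p & q) there: x:F. ✗
u: no successors, so []<>(p & q) holds vacuously. ✓
v: successors {t, w}; <>(p & q) there: t:F, w:F. ✗
w: successors {u, x}; <>(p & q) there: u:F, x:F. ✗
x: no successors, so []<>(p & q) holds vacuously. ✓
y: successors {t}; <>(p & q) there: t:F. ✗
z: successors {x}; <>(p & q) there: x:F. ✗
— 2 worlds.
For [][](q & p):
s: successors {t, x, z}; [](q & p) there: t:F, x:T, z:F. ✗
t: successors {x}; [](q & p) there: x:T. ✓
u: no successors, so [][](q & p) holds vacuously. ✓
v: successors {t, w}; [](q & p) there: t:F, w:F. ✗
w: successors {u, x}; [](q & p) there: u:T, x:T. ✓
x: no successors, so [][](q & p) holds vacuously. ✓
y: successors {t}; [](q & p) there: t:F. ✗
z: successors {x}; [](q & p) there: x:T. ✓
— 5 worlds.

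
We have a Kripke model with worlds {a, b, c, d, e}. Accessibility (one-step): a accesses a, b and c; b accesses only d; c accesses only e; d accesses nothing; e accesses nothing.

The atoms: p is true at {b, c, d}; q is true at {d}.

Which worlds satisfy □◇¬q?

{d, e}

a: successors {a, b, c}; ◇¬q there: a:T, b:F, c:T. ✗
b: successors {d}; ◇¬q there: d:F. ✗
c: successors {e}; ◇¬q there: e:F. ✗
d: no successors, so □◇¬q holds vacuously. ✓
e: no successors, so □◇¬q holds vacuously. ✓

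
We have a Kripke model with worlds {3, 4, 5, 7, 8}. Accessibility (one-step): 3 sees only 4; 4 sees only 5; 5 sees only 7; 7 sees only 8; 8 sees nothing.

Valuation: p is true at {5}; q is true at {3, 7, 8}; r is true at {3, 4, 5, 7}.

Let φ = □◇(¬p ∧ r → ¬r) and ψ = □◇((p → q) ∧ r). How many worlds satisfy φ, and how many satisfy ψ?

3 and 2

For □◇(¬p ∧ r → ¬r):
3: successors {4}; ◇(¬p ∧ r → ¬r) there: 4:T. ✓
4: successors {5}; ◇(¬p ∧ r → ¬r) there: 5:F. ✗
5: successors {7}; ◇(¬p ∧ r → ¬r) there: 7:T. ✓
7: successors {8}; ◇(¬p ∧ r → ¬r) there: 8:F. ✗
8: no successors, so □◇(¬p ∧ r → ¬r) holds vacuously. ✓
— 3 worlds.
For □◇((p → q) ∧ r):
3: successors {4}; ◇((p → q) ∧ r) there: 4:F. ✗
4: successors {5}; ◇((p → q) ∧ r) there: 5:T. ✓
5: successors {7}; ◇((p → q) ∧ r) there: 7:F. ✗
7: successors {8}; ◇((p → q) ∧ r) there: 8:F. ✗
8: no successors, so □◇((p → q) ∧ r) holds vacuously. ✓
— 2 worlds.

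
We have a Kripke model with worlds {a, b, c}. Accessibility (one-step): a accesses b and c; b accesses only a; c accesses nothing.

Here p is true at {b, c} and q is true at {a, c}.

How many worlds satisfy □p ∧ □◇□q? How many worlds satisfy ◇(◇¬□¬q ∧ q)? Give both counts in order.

1 and 1

For □p ∧ □◇□q:
a: □p is T, □◇□q is F. ✗
b: □p is F, □◇□q is T. ✗
c: □p is T, □◇□q is T. ✓
— 1 world.
For ◇(◇¬□¬q ∧ q):
a: successors {b, c}; ◇¬□¬q ∧ q there: b:F, c:F. ✗
b: successors {a}; ◇¬□¬q ∧ q there: a:T. ✓
c: no successors, so ◇(◇¬□¬q ∧ q) fails. ✗
— 1 world.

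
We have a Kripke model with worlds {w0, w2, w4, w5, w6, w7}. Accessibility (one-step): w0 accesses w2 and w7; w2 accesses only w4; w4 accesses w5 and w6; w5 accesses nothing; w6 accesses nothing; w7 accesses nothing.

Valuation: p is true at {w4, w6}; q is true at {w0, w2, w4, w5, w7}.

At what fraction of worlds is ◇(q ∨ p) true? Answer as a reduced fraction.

w0: successors {w2, w7}; q ∨ p there: w2:T, w7:T. ✓
w2: successors {w4}; q ∨ p there: w4:T. ✓
w4: successors {w5, w6}; q ∨ p there: w5:T, w6:T. ✓
w5: no successors, so ◇(q ∨ p) fails. ✗
w6: no successors, so ◇(q ∨ p) fails. ✗
w7: no successors, so ◇(q ∨ p) fails. ✗
That's 3 of 6 worlds, so 3/6 = 1/2.

1/2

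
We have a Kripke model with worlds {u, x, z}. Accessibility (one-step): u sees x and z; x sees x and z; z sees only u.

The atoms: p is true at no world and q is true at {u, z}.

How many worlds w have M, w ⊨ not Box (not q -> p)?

u: Box (not q -> p) is F. ✓
x: Box (not q -> p) is F. ✓
z: Box (not q -> p) is T. ✗
Satisfying worlds: {u, x}.

2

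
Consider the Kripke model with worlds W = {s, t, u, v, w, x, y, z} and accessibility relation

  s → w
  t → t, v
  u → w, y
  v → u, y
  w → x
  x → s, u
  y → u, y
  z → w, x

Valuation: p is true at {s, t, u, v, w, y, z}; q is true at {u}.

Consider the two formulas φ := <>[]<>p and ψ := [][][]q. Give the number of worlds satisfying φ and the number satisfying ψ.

For <>[]<>p:
s: successors {w}; []<>p there: w:T. ✓
t: successors {t, v}; []<>p there: t:T, v:T. ✓
u: successors {w, y}; []<>p there: w:T, y:T. ✓
v: successors {u, y}; []<>p there: u:F, y:T. ✓
w: successors {x}; []<>p there: x:T. ✓
x: successors {s, u}; []<>p there: s:F, u:F. ✗
y: successors {u, y}; []<>p there: u:F, y:T. ✓
z: successors {w, x}; []<>p there: w:T, x:T. ✓
— 7 worlds.
For [][][]q:
s: successors {w}; [][]q there: w:F. ✗
t: successors {t, v}; [][]q there: t:F, v:F. ✗
u: successors {w, y}; [][]q there: w:F, y:F. ✗
v: successors {u, y}; [][]q there: u:F, y:F. ✗
w: successors {x}; [][]q there: x:F. ✗
x: successors {s, u}; [][]q there: s:F, u:F. ✗
y: successors {u, y}; [][]q there: u:F, y:F. ✗
z: successors {w, x}; [][]q there: w:F, x:F. ✗
— 0 worlds.

7 and 0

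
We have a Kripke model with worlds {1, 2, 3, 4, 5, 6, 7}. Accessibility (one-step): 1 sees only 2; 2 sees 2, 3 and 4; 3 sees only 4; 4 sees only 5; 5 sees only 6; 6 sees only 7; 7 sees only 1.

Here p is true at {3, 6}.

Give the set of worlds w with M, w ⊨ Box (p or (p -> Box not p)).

{1, 2, 3, 4, 5, 6, 7}

1: successors {2}; p or (p -> Box not p) there: 2:T. ✓
2: successors {2, 3, 4}; p or (p -> Box not p) there: 2:T, 3:T, 4:T. ✓
3: successors {4}; p or (p -> Box not p) there: 4:T. ✓
4: successors {5}; p or (p -> Box not p) there: 5:T. ✓
5: successors {6}; p or (p -> Box not p) there: 6:T. ✓
6: successors {7}; p or (p -> Box not p) there: 7:T. ✓
7: successors {1}; p or (p -> Box not p) there: 1:T. ✓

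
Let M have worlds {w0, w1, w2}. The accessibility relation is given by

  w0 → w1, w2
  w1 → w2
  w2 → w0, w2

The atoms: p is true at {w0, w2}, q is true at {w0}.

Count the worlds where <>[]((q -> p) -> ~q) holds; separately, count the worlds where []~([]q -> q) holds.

For <>[]((q -> p) -> ~q):
w0: successors {w1, w2}; []((q -> p) -> ~q) there: w1:T, w2:F. ✓
w1: successors {w2}; []((q -> p) -> ~q) there: w2:F. ✗
w2: successors {w0, w2}; []((q -> p) -> ~q) there: w0:T, w2:F. ✓
— 2 worlds.
For []~([]q -> q):
w0: successors {w1, w2}; ~([]q -> q) there: w1:F, w2:F. ✗
w1: successors {w2}; ~([]q -> q) there: w2:F. ✗
w2: successors {w0, w2}; ~([]q -> q) there: w0:F, w2:F. ✗
— 0 worlds.

2 and 0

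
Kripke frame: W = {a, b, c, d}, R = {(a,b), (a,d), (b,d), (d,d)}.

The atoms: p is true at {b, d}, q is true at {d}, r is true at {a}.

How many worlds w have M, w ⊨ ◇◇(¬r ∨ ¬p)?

3

a: successors {b, d}; ◇(¬r ∨ ¬p) there: b:T, d:T. ✓
b: successors {d}; ◇(¬r ∨ ¬p) there: d:T. ✓
c: no successors, so ◇◇(¬r ∨ ¬p) fails. ✗
d: successors {d}; ◇(¬r ∨ ¬p) there: d:T. ✓
Satisfying worlds: {a, b, d}.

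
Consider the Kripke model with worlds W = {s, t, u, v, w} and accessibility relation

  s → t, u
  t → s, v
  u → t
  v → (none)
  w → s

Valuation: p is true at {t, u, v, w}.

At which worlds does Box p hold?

{s, u, v}

s: successors {t, u}; p there: t:T, u:T. ✓
t: successors {s, v}; p there: s:F, v:T. ✗
u: successors {t}; p there: t:T. ✓
v: no successors, so Box p holds vacuously. ✓
w: successors {s}; p there: s:F. ✗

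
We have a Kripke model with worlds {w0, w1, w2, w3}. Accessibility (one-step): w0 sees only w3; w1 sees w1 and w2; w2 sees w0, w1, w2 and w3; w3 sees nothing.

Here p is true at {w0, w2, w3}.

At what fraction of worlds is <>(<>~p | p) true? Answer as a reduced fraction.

3/4

w0: successors {w3}; <>~p | p there: w3:T. ✓
w1: successors {w1, w2}; <>~p | p there: w1:T, w2:T. ✓
w2: successors {w0, w1, w2, w3}; <>~p | p there: w0:T, w1:T, w2:T, w3:T. ✓
w3: no successors, so <>(<>~p | p) fails. ✗
That's 3 of 4 worlds, so 3/4.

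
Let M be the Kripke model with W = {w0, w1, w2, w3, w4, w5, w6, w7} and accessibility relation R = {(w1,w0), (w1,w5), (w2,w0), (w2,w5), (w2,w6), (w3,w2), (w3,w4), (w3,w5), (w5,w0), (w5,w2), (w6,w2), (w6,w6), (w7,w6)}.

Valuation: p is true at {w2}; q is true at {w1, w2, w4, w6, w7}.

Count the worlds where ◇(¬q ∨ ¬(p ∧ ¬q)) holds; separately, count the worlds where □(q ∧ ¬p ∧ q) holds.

For ◇(¬q ∨ ¬(p ∧ ¬q)):
w0: no successors, so ◇(¬q ∨ ¬(p ∧ ¬q)) fails. ✗
w1: successors {w0, w5}; ¬q ∨ ¬(p ∧ ¬q) there: w0:T, w5:T. ✓
w2: successors {w0, w5, w6}; ¬q ∨ ¬(p ∧ ¬q) there: w0:T, w5:T, w6:T. ✓
w3: successors {w2, w4, w5}; ¬q ∨ ¬(p ∧ ¬q) there: w2:T, w4:T, w5:T. ✓
w4: no successors, so ◇(¬q ∨ ¬(p ∧ ¬q)) fails. ✗
w5: successors {w0, w2}; ¬q ∨ ¬(p ∧ ¬q) there: w0:T, w2:T. ✓
w6: successors {w2, w6}; ¬q ∨ ¬(p ∧ ¬q) there: w2:T, w6:T. ✓
w7: successors {w6}; ¬q ∨ ¬(p ∧ ¬q) there: w6:T. ✓
— 6 worlds.
For □(q ∧ ¬p ∧ q):
w0: no successors, so □(q ∧ ¬p ∧ q) holds vacuously. ✓
w1: successors {w0, w5}; q ∧ ¬p ∧ q there: w0:F, w5:F. ✗
w2: successors {w0, w5, w6}; q ∧ ¬p ∧ q there: w0:F, w5:F, w6:T. ✗
w3: successors {w2, w4, w5}; q ∧ ¬p ∧ q there: w2:F, w4:T, w5:F. ✗
w4: no successors, so □(q ∧ ¬p ∧ q) holds vacuously. ✓
w5: successors {w0, w2}; q ∧ ¬p ∧ q there: w0:F, w2:F. ✗
w6: successors {w2, w6}; q ∧ ¬p ∧ q there: w2:F, w6:T. ✗
w7: successors {w6}; q ∧ ¬p ∧ q there: w6:T. ✓
— 3 worlds.

6 and 3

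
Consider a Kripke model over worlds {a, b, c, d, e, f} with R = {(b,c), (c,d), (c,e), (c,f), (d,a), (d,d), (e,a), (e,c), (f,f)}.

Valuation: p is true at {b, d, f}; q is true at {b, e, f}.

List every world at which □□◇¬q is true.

a: no successors, so □□◇¬q holds vacuously. ✓
b: successors {c}; □◇¬q there: c:F. ✗
c: successors {d, e, f}; □◇¬q there: d:F, e:F, f:F. ✗
d: successors {a, d}; □◇¬q there: a:T, d:F. ✗
e: successors {a, c}; □◇¬q there: a:T, c:F. ✗
f: successors {f}; □◇¬q there: f:F. ✗

{a}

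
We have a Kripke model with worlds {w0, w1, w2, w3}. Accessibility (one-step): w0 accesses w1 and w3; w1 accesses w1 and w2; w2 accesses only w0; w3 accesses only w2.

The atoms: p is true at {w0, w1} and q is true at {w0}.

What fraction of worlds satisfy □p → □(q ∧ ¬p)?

w0: □p is F, □(q ∧ ¬p) is F. ✓
w1: □p is F, □(q ∧ ¬p) is F. ✓
w2: □p is T, □(q ∧ ¬p) is F. ✗
w3: □p is F, □(q ∧ ¬p) is F. ✓
That's 3 of 4 worlds, so 3/4.

3/4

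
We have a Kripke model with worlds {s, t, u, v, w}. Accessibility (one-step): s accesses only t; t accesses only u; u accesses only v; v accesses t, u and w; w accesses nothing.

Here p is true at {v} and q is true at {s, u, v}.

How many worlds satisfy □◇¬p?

3

s: successors {t}; ◇¬p there: t:T. ✓
t: successors {u}; ◇¬p there: u:F. ✗
u: successors {v}; ◇¬p there: v:T. ✓
v: successors {t, u, w}; ◇¬p there: t:T, u:F, w:F. ✗
w: no successors, so □◇¬p holds vacuously. ✓
Satisfying worlds: {s, u, w}.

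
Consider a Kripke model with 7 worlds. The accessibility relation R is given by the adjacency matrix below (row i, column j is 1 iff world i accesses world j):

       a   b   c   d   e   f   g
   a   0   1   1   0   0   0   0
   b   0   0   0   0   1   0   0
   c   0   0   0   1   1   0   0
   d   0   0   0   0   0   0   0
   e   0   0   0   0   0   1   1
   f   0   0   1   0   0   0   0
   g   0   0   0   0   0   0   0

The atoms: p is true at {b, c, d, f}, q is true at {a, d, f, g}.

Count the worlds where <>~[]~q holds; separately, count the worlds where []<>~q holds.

4 and 4

For <>~[]~q:
a: successors {b, c}; ~[]~q there: b:F, c:T. ✓
b: successors {e}; ~[]~q there: e:T. ✓
c: successors {d, e}; ~[]~q there: d:F, e:T. ✓
d: no successors, so <>~[]~q fails. ✗
e: successors {f, g}; ~[]~q there: f:F, g:F. ✗
f: successors {c}; ~[]~q there: c:T. ✓
g: no successors, so <>~[]~q fails. ✗
— 4 worlds.
For []<>~q:
a: successors {b, c}; <>~q there: b:T, c:T. ✓
b: successors {e}; <>~q there: e:F. ✗
c: successors {d, e}; <>~q there: d:F, e:F. ✗
d: no successors, so []<>~q holds vacuously. ✓
e: successors {f, g}; <>~q there: f:T, g:F. ✗
f: successors {c}; <>~q there: c:T. ✓
g: no successors, so []<>~q holds vacuously. ✓
— 4 worlds.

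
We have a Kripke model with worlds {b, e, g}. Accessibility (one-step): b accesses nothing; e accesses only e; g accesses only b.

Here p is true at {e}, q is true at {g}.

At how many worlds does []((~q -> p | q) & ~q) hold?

b: no successors, so []((~q -> p | q) & ~q) holds vacuously. ✓
e: successors {e}; (~q -> p | q) & ~q there: e:T. ✓
g: successors {b}; (~q -> p | q) & ~q there: b:F. ✗
Satisfying worlds: {b, e}.

2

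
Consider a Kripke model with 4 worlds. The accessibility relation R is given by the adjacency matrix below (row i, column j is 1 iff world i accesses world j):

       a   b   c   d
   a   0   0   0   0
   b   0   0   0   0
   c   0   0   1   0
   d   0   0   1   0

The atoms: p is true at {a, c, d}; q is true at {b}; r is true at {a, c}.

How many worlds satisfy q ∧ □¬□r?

1

a: q is F, □¬□r is T. ✗
b: q is T, □¬□r is T. ✓
c: q is F, □¬□r is F. ✗
d: q is F, □¬□r is F. ✗
Satisfying worlds: {b}.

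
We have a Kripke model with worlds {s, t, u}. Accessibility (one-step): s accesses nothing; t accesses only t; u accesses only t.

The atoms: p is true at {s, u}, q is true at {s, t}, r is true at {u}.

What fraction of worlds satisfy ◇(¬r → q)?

2/3

s: no successors, so ◇(¬r → q) fails. ✗
t: successors {t}; ¬r → q there: t:T. ✓
u: successors {t}; ¬r → q there: t:T. ✓
That's 2 of 3 worlds, so 2/3.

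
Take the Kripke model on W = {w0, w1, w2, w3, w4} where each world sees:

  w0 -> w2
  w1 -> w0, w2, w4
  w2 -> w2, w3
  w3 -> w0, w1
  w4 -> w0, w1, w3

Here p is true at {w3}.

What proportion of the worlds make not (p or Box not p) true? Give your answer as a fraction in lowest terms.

w0: p or Box not p is T. ✗
w1: p or Box not p is T. ✗
w2: p or Box not p is F. ✓
w3: p or Box not p is T. ✗
w4: p or Box not p is F. ✓
That's 2 of 5 worlds, so 2/5.

2/5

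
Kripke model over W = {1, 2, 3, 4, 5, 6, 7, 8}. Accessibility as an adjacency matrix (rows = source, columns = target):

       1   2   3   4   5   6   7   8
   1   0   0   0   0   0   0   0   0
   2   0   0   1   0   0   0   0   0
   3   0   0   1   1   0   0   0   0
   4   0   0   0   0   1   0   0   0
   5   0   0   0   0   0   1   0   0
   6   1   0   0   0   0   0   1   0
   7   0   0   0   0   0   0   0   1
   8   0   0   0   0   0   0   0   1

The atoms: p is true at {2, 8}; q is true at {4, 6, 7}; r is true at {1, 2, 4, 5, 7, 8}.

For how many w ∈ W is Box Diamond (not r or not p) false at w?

1: no successors, so Box Diamond (not r or not p) holds vacuously. ✓
2: successors {3}; Diamond (not r or not p) there: 3:T. ✓
3: successors {3, 4}; Diamond (not r or not p) there: 3:T, 4:T. ✓
4: successors {5}; Diamond (not r or not p) there: 5:T. ✓
5: successors {6}; Diamond (not r or not p) there: 6:T. ✓
6: successors {1, 7}; Diamond (not r or not p) there: 1:F, 7:F. ✗
7: successors {8}; Diamond (not r or not p) there: 8:F. ✗
8: successors {8}; Diamond (not r or not p) there: 8:F. ✗
Satisfying worlds: {1, 2, 3, 4, 5}.
So Box Diamond (not r or not p) fails at the other 3 worlds.

3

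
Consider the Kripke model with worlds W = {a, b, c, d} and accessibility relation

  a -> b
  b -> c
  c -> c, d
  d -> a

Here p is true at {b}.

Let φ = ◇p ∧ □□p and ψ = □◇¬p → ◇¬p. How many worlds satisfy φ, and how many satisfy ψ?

For ◇p ∧ □□p:
a: ◇p is T, □□p is F. ✗
b: ◇p is F, □□p is F. ✗
c: ◇p is F, □□p is F. ✗
d: ◇p is F, □□p is T. ✗
— 0 worlds.
For □◇¬p → ◇¬p:
a: □◇¬p is T, ◇¬p is F. ✗
b: □◇¬p is T, ◇¬p is T. ✓
c: □◇¬p is T, ◇¬p is T. ✓
d: □◇¬p is F, ◇¬p is T. ✓
— 3 worlds.

0 and 3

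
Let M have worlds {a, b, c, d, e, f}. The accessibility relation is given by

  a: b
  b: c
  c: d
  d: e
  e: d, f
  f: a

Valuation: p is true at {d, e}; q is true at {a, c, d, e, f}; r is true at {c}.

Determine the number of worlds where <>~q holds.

a: successors {b}; ~q there: b:T. ✓
b: successors {c}; ~q there: c:F. ✗
c: successors {d}; ~q there: d:F. ✗
d: successors {e}; ~q there: e:F. ✗
e: successors {d, f}; ~q there: d:F, f:F. ✗
f: successors {a}; ~q there: a:F. ✗
Satisfying worlds: {a}.

1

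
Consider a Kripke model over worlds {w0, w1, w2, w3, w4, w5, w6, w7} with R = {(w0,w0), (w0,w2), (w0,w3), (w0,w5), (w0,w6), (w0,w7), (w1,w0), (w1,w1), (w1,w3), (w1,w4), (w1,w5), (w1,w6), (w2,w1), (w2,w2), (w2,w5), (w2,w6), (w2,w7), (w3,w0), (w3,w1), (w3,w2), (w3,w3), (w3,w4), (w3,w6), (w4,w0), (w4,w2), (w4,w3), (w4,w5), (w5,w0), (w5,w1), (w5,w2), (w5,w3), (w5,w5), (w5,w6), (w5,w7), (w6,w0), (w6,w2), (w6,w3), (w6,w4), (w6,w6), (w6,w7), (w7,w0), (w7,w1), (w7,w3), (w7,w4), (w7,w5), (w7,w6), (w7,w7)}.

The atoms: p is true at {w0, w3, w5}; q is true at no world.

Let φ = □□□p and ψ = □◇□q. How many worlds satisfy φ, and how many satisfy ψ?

0 and 0

For □□□p:
w0: successors {w0, w2, w3, w5, w6, w7}; □□p there: w0:F, w2:F, w3:F, w5:F, w6:F, w7:F. ✗
w1: successors {w0, w1, w3, w4, w5, w6}; □□p there: w0:F, w1:F, w3:F, w4:F, w5:F, w6:F. ✗
w2: successors {w1, w2, w5, w6, w7}; □□p there: w1:F, w2:F, w5:F, w6:F, w7:F. ✗
w3: successors {w0, w1, w2, w3, w4, w6}; □□p there: w0:F, w1:F, w2:F, w3:F, w4:F, w6:F. ✗
w4: successors {w0, w2, w3, w5}; □□p there: w0:F, w2:F, w3:F, w5:F. ✗
w5: successors {w0, w1, w2, w3, w5, w6, w7}; □□p there: w0:F, w1:F, w2:F, w3:F, w5:F, w6:F, w7:F. ✗
w6: successors {w0, w2, w3, w4, w6, w7}; □□p there: w0:F, w2:F, w3:F, w4:F, w6:F, w7:F. ✗
w7: successors {w0, w1, w3, w4, w5, w6, w7}; □□p there: w0:F, w1:F, w3:F, w4:F, w5:F, w6:F, w7:F. ✗
— 0 worlds.
For □◇□q:
w0: successors {w0, w2, w3, w5, w6, w7}; ◇□q there: w0:F, w2:F, w3:F, w5:F, w6:F, w7:F. ✗
w1: successors {w0, w1, w3, w4, w5, w6}; ◇□q there: w0:F, w1:F, w3:F, w4:F, w5:F, w6:F. ✗
w2: successors {w1, w2, w5, w6, w7}; ◇□q there: w1:F, w2:F, w5:F, w6:F, w7:F. ✗
w3: successors {w0, w1, w2, w3, w4, w6}; ◇□q there: w0:F, w1:F, w2:F, w3:F, w4:F, w6:F. ✗
w4: successors {w0, w2, w3, w5}; ◇□q there: w0:F, w2:F, w3:F, w5:F. ✗
w5: successors {w0, w1, w2, w3, w5, w6, w7}; ◇□q there: w0:F, w1:F, w2:F, w3:F, w5:F, w6:F, w7:F. ✗
w6: successors {w0, w2, w3, w4, w6, w7}; ◇□q there: w0:F, w2:F, w3:F, w4:F, w6:F, w7:F. ✗
w7: successors {w0, w1, w3, w4, w5, w6, w7}; ◇□q there: w0:F, w1:F, w3:F, w4:F, w5:F, w6:F, w7:F. ✗
— 0 worlds.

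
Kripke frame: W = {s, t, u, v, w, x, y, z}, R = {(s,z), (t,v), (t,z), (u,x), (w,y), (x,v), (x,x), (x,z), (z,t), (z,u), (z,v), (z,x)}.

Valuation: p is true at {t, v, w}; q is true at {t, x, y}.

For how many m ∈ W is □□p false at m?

s: successors {z}; □p there: z:F. ✗
t: successors {v, z}; □p there: v:T, z:F. ✗
u: successors {x}; □p there: x:F. ✗
v: no successors, so □□p holds vacuously. ✓
w: successors {y}; □p there: y:T. ✓
x: successors {v, x, z}; □p there: v:T, x:F, z:F. ✗
y: no successors, so □□p holds vacuously. ✓
z: successors {t, u, v, x}; □p there: t:F, u:F, v:T, x:F. ✗
Satisfying worlds: {v, w, y}.
So □□p fails at the other 5 worlds.

5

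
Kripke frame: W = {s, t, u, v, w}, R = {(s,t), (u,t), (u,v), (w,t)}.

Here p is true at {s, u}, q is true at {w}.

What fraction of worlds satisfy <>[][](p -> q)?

3/5

s: successors {t}; [][](p -> q) there: t:T. ✓
t: no successors, so <>[][](p -> q) fails. ✗
u: successors {t, v}; [][](p -> q) there: t:T, v:T. ✓
v: no successors, so <>[][](p -> q) fails. ✗
w: successors {t}; [][](p -> q) there: t:T. ✓
That's 3 of 5 worlds, so 3/5.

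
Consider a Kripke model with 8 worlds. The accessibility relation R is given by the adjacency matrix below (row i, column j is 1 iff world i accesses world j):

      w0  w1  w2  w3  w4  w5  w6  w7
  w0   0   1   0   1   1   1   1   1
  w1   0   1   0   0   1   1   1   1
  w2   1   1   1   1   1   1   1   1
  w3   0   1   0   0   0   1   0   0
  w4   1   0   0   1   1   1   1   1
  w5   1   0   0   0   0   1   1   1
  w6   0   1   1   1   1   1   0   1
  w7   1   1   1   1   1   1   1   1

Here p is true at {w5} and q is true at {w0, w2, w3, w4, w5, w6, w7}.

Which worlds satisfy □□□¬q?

∅

w0: successors {w1, w3, w4, w5, w6, w7}; □□¬q there: w1:F, w3:F, w4:F, w5:F, w6:F, w7:F. ✗
w1: successors {w1, w4, w5, w6, w7}; □□¬q there: w1:F, w4:F, w5:F, w6:F, w7:F. ✗
w2: successors {w0, w1, w2, w3, w4, w5, w6, w7}; □□¬q there: w0:F, w1:F, w2:F, w3:F, w4:F, w5:F, w6:F, w7:F. ✗
w3: successors {w1, w5}; □□¬q there: w1:F, w5:F. ✗
w4: successors {w0, w3, w4, w5, w6, w7}; □□¬q there: w0:F, w3:F, w4:F, w5:F, w6:F, w7:F. ✗
w5: successors {w0, w5, w6, w7}; □□¬q there: w0:F, w5:F, w6:F, w7:F. ✗
w6: successors {w1, w2, w3, w4, w5, w7}; □□¬q there: w1:F, w2:F, w3:F, w4:F, w5:F, w7:F. ✗
w7: successors {w0, w1, w2, w3, w4, w5, w6, w7}; □□¬q there: w0:F, w1:F, w2:F, w3:F, w4:F, w5:F, w6:F, w7:F. ✗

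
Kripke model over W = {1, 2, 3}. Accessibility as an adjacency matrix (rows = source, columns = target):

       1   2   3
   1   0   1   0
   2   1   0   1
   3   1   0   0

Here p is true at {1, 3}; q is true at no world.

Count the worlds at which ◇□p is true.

1: successors {2}; □p there: 2:T. ✓
2: successors {1, 3}; □p there: 1:F, 3:T. ✓
3: successors {1}; □p there: 1:F. ✗
Satisfying worlds: {1, 2}.

2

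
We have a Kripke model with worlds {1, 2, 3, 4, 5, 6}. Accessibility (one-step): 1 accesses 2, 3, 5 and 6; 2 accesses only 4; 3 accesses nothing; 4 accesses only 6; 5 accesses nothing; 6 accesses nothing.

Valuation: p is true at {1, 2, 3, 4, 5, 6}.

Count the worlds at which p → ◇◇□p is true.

2

1: p is T, ◇◇□p is T. ✓
2: p is T, ◇◇□p is T. ✓
3: p is T, ◇◇□p is F. ✗
4: p is T, ◇◇□p is F. ✗
5: p is T, ◇◇□p is F. ✗
6: p is T, ◇◇□p is F. ✗
Satisfying worlds: {1, 2}.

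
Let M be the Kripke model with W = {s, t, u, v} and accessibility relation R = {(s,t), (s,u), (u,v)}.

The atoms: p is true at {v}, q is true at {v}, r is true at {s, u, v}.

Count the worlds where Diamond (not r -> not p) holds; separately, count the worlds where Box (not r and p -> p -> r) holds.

For Diamond (not r -> not p):
s: successors {t, u}; not r -> not p there: t:T, u:T. ✓
t: no successors, so Diamond (not r -> not p) fails. ✗
u: successors {v}; not r -> not p there: v:T. ✓
v: no successors, so Diamond (not r -> not p) fails. ✗
— 2 worlds.
For Box (not r and p -> p -> r):
s: successors {t, u}; not r and p -> p -> r there: t:T, u:T. ✓
t: no successors, so Box (not r and p -> p -> r) holds vacuously. ✓
u: successors {v}; not r and p -> p -> r there: v:T. ✓
v: no successors, so Box (not r and p -> p -> r) holds vacuously. ✓
— 4 worlds.

2 and 4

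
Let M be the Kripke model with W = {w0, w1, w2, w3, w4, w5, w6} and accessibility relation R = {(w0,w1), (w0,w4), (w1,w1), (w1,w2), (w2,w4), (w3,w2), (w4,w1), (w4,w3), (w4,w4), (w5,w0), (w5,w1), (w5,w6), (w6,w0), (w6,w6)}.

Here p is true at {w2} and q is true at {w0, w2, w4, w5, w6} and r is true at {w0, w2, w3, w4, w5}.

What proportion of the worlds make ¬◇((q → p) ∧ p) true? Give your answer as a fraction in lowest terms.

5/7

w0: ◇((q → p) ∧ p) is F. ✓
w1: ◇((q → p) ∧ p) is T. ✗
w2: ◇((q → p) ∧ p) is F. ✓
w3: ◇((q → p) ∧ p) is T. ✗
w4: ◇((q → p) ∧ p) is F. ✓
w5: ◇((q → p) ∧ p) is F. ✓
w6: ◇((q → p) ∧ p) is F. ✓
That's 5 of 7 worlds, so 5/7.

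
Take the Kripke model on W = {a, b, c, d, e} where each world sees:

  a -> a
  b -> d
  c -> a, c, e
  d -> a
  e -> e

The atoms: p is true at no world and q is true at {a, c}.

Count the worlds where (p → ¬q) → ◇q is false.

2

a: p → ¬q is T, ◇q is T. ✓
b: p → ¬q is T, ◇q is F. ✗
c: p → ¬q is T, ◇q is T. ✓
d: p → ¬q is T, ◇q is T. ✓
e: p → ¬q is T, ◇q is F. ✗
Satisfying worlds: {a, c, d}.
So (p → ¬q) → ◇q fails at the other 2 worlds.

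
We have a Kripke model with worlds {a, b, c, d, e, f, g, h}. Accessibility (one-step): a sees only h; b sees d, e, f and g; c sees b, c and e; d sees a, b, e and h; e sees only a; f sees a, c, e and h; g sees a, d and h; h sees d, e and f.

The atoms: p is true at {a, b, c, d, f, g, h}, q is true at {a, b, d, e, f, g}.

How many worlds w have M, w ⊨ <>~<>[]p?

4

a: successors {h}; ~<>[]p there: h:F. ✗
b: successors {d, e, f, g}; ~<>[]p there: d:F, e:F, f:F, g:F. ✗
c: successors {b, c, e}; ~<>[]p there: b:F, c:F, e:F. ✗
d: successors {a, b, e, h}; ~<>[]p there: a:T, b:F, e:F, h:F. ✓
e: successors {a}; ~<>[]p there: a:T. ✓
f: successors {a, c, e, h}; ~<>[]p there: a:T, c:F, e:F, h:F. ✓
g: successors {a, d, h}; ~<>[]p there: a:T, d:F, h:F. ✓
h: successors {d, e, f}; ~<>[]p there: d:F, e:F, f:F. ✗
Satisfying worlds: {d, e, f, g}.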